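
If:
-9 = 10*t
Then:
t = -9/10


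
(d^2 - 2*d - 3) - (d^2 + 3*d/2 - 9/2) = 3/2 - 7*d/2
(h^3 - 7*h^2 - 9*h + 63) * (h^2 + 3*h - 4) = h^5 - 4*h^4 - 34*h^3 + 64*h^2 + 225*h - 252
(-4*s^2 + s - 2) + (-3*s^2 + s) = -7*s^2 + 2*s - 2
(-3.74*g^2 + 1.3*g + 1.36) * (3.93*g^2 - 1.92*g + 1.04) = -14.6982*g^4 + 12.2898*g^3 - 1.0408*g^2 - 1.2592*g + 1.4144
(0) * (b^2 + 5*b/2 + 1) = 0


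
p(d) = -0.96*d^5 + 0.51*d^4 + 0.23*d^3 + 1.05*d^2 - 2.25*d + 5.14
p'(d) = -4.8*d^4 + 2.04*d^3 + 0.69*d^2 + 2.1*d - 2.25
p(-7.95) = 32497.50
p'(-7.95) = -20174.22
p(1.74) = -5.02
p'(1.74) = -29.76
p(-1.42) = 17.41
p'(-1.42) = -29.20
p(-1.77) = 32.82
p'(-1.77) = -62.23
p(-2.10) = 61.49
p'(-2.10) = -115.86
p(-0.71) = 7.49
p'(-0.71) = -5.34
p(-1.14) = 11.44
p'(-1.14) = -14.88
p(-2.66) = 167.60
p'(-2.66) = -281.66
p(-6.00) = 8132.68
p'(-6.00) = -6651.45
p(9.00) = -53103.32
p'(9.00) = -29933.10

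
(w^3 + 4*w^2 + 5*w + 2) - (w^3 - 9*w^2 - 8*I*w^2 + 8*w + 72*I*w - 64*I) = 13*w^2 + 8*I*w^2 - 3*w - 72*I*w + 2 + 64*I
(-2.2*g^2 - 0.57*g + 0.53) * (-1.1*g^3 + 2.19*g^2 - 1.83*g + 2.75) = 2.42*g^5 - 4.191*g^4 + 2.1947*g^3 - 3.8462*g^2 - 2.5374*g + 1.4575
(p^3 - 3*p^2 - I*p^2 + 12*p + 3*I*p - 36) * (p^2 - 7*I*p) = p^5 - 3*p^4 - 8*I*p^4 + 5*p^3 + 24*I*p^3 - 15*p^2 - 84*I*p^2 + 252*I*p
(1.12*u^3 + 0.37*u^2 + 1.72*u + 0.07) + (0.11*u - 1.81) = 1.12*u^3 + 0.37*u^2 + 1.83*u - 1.74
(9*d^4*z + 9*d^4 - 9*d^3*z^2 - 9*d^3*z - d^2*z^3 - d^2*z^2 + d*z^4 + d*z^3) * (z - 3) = 9*d^4*z^2 - 18*d^4*z - 27*d^4 - 9*d^3*z^3 + 18*d^3*z^2 + 27*d^3*z - d^2*z^4 + 2*d^2*z^3 + 3*d^2*z^2 + d*z^5 - 2*d*z^4 - 3*d*z^3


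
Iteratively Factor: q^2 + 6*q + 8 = (q + 2)*(q + 4)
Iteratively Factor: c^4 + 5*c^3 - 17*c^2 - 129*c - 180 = (c + 3)*(c^3 + 2*c^2 - 23*c - 60) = (c + 3)*(c + 4)*(c^2 - 2*c - 15) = (c - 5)*(c + 3)*(c + 4)*(c + 3)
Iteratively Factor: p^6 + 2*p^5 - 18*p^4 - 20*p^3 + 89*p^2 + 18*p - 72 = (p - 1)*(p^5 + 3*p^4 - 15*p^3 - 35*p^2 + 54*p + 72) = (p - 1)*(p + 3)*(p^4 - 15*p^2 + 10*p + 24) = (p - 2)*(p - 1)*(p + 3)*(p^3 + 2*p^2 - 11*p - 12) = (p - 2)*(p - 1)*(p + 3)*(p + 4)*(p^2 - 2*p - 3) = (p - 2)*(p - 1)*(p + 1)*(p + 3)*(p + 4)*(p - 3)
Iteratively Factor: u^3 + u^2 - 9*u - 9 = (u + 3)*(u^2 - 2*u - 3) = (u + 1)*(u + 3)*(u - 3)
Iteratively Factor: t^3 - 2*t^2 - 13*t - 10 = (t + 1)*(t^2 - 3*t - 10) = (t + 1)*(t + 2)*(t - 5)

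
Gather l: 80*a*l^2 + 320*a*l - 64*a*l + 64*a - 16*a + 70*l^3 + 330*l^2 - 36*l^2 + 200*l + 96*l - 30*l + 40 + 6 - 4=48*a + 70*l^3 + l^2*(80*a + 294) + l*(256*a + 266) + 42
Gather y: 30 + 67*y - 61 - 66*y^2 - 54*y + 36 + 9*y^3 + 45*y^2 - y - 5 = 9*y^3 - 21*y^2 + 12*y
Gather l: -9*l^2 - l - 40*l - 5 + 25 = -9*l^2 - 41*l + 20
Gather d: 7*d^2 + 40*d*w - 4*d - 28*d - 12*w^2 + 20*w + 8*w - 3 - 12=7*d^2 + d*(40*w - 32) - 12*w^2 + 28*w - 15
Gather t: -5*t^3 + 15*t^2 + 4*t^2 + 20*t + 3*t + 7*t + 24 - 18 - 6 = -5*t^3 + 19*t^2 + 30*t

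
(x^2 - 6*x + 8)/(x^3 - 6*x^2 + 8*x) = 1/x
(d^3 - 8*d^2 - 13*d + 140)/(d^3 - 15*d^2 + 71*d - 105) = (d + 4)/(d - 3)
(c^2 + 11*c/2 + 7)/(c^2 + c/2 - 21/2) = (c + 2)/(c - 3)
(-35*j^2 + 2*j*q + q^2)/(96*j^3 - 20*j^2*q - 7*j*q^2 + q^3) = (-35*j^2 + 2*j*q + q^2)/(96*j^3 - 20*j^2*q - 7*j*q^2 + q^3)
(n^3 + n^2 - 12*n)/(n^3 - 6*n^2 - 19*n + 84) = n/(n - 7)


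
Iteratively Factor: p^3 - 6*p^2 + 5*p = (p - 1)*(p^2 - 5*p) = p*(p - 1)*(p - 5)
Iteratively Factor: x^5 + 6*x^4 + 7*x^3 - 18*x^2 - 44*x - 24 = (x + 2)*(x^4 + 4*x^3 - x^2 - 16*x - 12) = (x + 1)*(x + 2)*(x^3 + 3*x^2 - 4*x - 12) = (x - 2)*(x + 1)*(x + 2)*(x^2 + 5*x + 6) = (x - 2)*(x + 1)*(x + 2)*(x + 3)*(x + 2)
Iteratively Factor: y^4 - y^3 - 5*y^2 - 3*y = (y)*(y^3 - y^2 - 5*y - 3) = y*(y - 3)*(y^2 + 2*y + 1) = y*(y - 3)*(y + 1)*(y + 1)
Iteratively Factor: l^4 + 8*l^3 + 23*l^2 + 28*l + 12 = (l + 1)*(l^3 + 7*l^2 + 16*l + 12) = (l + 1)*(l + 2)*(l^2 + 5*l + 6) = (l + 1)*(l + 2)*(l + 3)*(l + 2)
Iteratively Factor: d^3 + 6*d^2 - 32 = (d - 2)*(d^2 + 8*d + 16) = (d - 2)*(d + 4)*(d + 4)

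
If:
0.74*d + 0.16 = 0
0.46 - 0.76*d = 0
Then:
No Solution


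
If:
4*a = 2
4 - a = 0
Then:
No Solution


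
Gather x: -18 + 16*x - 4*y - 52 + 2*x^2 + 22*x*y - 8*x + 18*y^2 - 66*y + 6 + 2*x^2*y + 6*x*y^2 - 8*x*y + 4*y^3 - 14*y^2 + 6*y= x^2*(2*y + 2) + x*(6*y^2 + 14*y + 8) + 4*y^3 + 4*y^2 - 64*y - 64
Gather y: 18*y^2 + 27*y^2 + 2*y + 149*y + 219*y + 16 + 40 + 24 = 45*y^2 + 370*y + 80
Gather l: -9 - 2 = -11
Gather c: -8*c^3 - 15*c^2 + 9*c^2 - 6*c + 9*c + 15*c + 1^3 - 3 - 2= -8*c^3 - 6*c^2 + 18*c - 4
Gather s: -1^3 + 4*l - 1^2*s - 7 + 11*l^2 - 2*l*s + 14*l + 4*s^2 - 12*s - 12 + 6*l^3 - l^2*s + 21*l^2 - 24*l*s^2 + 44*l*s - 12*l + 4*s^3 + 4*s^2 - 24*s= 6*l^3 + 32*l^2 + 6*l + 4*s^3 + s^2*(8 - 24*l) + s*(-l^2 + 42*l - 37) - 20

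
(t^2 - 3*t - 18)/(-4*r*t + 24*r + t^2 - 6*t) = (-t - 3)/(4*r - t)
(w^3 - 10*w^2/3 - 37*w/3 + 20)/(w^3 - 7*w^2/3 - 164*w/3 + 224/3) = (w^2 - 2*w - 15)/(w^2 - w - 56)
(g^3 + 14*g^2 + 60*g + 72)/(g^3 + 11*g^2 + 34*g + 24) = (g^2 + 8*g + 12)/(g^2 + 5*g + 4)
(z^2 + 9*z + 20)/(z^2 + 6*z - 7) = (z^2 + 9*z + 20)/(z^2 + 6*z - 7)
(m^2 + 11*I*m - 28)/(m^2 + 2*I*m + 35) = (m + 4*I)/(m - 5*I)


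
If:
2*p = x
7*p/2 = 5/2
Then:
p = 5/7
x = 10/7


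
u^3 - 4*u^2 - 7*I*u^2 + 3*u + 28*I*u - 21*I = (u - 3)*(u - 1)*(u - 7*I)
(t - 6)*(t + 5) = t^2 - t - 30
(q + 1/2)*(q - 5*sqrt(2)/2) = q^2 - 5*sqrt(2)*q/2 + q/2 - 5*sqrt(2)/4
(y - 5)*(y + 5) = y^2 - 25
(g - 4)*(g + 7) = g^2 + 3*g - 28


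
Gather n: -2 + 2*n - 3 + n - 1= 3*n - 6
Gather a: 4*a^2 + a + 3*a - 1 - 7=4*a^2 + 4*a - 8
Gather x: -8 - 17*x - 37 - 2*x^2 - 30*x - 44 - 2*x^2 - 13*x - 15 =-4*x^2 - 60*x - 104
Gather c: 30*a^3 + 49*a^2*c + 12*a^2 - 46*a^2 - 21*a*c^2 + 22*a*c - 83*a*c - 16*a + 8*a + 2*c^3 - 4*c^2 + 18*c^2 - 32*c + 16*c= 30*a^3 - 34*a^2 - 8*a + 2*c^3 + c^2*(14 - 21*a) + c*(49*a^2 - 61*a - 16)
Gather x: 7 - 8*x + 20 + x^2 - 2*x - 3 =x^2 - 10*x + 24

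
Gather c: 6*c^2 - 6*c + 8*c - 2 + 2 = 6*c^2 + 2*c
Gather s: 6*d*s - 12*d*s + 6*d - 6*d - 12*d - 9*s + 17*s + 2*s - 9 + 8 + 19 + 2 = -12*d + s*(10 - 6*d) + 20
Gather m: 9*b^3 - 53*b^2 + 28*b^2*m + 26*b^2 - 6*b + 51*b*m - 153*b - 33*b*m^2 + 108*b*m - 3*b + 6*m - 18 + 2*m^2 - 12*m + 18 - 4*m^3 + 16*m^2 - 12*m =9*b^3 - 27*b^2 - 162*b - 4*m^3 + m^2*(18 - 33*b) + m*(28*b^2 + 159*b - 18)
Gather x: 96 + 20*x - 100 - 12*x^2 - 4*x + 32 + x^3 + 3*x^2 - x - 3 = x^3 - 9*x^2 + 15*x + 25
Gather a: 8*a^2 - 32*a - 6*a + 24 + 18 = 8*a^2 - 38*a + 42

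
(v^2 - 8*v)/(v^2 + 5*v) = (v - 8)/(v + 5)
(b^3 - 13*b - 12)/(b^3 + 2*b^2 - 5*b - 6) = (b - 4)/(b - 2)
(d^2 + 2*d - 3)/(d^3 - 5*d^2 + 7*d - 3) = (d + 3)/(d^2 - 4*d + 3)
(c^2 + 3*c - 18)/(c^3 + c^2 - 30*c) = (c - 3)/(c*(c - 5))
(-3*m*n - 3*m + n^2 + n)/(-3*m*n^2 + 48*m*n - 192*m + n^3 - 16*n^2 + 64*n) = (n + 1)/(n^2 - 16*n + 64)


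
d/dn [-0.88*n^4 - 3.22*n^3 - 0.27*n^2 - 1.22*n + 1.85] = -3.52*n^3 - 9.66*n^2 - 0.54*n - 1.22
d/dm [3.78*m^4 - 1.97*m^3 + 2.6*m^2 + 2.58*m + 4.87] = 15.12*m^3 - 5.91*m^2 + 5.2*m + 2.58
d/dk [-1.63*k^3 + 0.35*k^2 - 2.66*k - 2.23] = -4.89*k^2 + 0.7*k - 2.66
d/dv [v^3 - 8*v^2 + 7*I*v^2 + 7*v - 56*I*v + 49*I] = 3*v^2 + v*(-16 + 14*I) + 7 - 56*I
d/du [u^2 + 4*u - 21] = 2*u + 4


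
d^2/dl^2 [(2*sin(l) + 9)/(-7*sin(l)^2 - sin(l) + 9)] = (98*sin(l)^5 + 1750*sin(l)^4 + 749*sin(l)^3 - 351*sin(l)^2 - 891*sin(l) - 1188)/(7*sin(l)^2 + sin(l) - 9)^3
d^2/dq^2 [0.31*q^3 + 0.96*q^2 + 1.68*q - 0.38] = 1.86*q + 1.92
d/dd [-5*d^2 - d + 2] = -10*d - 1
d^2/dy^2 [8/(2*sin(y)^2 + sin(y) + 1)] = 8*(-16*sin(y)^4 - 6*sin(y)^3 + 31*sin(y)^2 + 13*sin(y) - 2)/(sin(y) - cos(2*y) + 2)^3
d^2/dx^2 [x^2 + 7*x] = 2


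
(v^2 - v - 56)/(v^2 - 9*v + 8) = (v + 7)/(v - 1)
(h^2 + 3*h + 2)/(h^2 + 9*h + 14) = (h + 1)/(h + 7)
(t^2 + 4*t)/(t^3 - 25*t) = (t + 4)/(t^2 - 25)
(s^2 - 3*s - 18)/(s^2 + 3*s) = (s - 6)/s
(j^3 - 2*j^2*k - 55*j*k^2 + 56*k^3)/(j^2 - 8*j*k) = j + 6*k - 7*k^2/j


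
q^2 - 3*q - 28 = (q - 7)*(q + 4)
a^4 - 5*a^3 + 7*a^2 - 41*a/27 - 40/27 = (a - 8/3)*(a - 5/3)*(a - 1)*(a + 1/3)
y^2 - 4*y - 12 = (y - 6)*(y + 2)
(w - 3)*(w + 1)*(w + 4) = w^3 + 2*w^2 - 11*w - 12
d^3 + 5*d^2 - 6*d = d*(d - 1)*(d + 6)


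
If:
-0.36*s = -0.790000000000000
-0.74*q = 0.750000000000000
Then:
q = -1.01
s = 2.19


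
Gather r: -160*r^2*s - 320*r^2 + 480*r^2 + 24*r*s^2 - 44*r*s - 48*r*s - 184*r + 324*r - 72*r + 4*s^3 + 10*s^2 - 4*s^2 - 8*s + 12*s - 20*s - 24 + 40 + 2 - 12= r^2*(160 - 160*s) + r*(24*s^2 - 92*s + 68) + 4*s^3 + 6*s^2 - 16*s + 6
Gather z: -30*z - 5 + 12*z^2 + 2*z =12*z^2 - 28*z - 5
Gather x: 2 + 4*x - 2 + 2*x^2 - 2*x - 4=2*x^2 + 2*x - 4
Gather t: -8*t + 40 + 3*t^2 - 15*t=3*t^2 - 23*t + 40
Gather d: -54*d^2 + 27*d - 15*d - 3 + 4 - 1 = -54*d^2 + 12*d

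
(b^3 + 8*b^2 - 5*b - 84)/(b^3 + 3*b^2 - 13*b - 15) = (b^2 + 11*b + 28)/(b^2 + 6*b + 5)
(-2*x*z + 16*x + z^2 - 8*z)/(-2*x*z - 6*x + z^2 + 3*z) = (z - 8)/(z + 3)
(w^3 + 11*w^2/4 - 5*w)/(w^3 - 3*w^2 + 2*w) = (w^2 + 11*w/4 - 5)/(w^2 - 3*w + 2)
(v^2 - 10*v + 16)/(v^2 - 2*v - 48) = (v - 2)/(v + 6)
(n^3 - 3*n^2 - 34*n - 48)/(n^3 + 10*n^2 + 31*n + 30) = (n - 8)/(n + 5)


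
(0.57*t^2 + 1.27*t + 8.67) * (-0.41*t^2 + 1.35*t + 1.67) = -0.2337*t^4 + 0.2488*t^3 - 0.8883*t^2 + 13.8254*t + 14.4789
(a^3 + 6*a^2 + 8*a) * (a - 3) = a^4 + 3*a^3 - 10*a^2 - 24*a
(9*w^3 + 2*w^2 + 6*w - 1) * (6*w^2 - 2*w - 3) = 54*w^5 - 6*w^4 + 5*w^3 - 24*w^2 - 16*w + 3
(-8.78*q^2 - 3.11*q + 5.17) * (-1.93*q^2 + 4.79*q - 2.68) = 16.9454*q^4 - 36.0539*q^3 - 1.3446*q^2 + 33.0991*q - 13.8556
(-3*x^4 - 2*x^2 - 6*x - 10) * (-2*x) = 6*x^5 + 4*x^3 + 12*x^2 + 20*x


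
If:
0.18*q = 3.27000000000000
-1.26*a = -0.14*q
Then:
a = 2.02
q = 18.17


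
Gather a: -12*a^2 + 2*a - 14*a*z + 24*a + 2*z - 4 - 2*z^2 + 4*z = -12*a^2 + a*(26 - 14*z) - 2*z^2 + 6*z - 4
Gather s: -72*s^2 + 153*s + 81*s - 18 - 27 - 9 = -72*s^2 + 234*s - 54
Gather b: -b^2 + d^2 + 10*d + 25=-b^2 + d^2 + 10*d + 25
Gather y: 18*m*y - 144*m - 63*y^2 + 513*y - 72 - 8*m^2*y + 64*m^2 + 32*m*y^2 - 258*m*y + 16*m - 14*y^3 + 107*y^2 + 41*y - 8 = 64*m^2 - 128*m - 14*y^3 + y^2*(32*m + 44) + y*(-8*m^2 - 240*m + 554) - 80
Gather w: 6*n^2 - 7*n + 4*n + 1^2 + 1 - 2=6*n^2 - 3*n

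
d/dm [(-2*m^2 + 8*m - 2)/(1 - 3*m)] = 2*(3*m^2 - 2*m + 1)/(9*m^2 - 6*m + 1)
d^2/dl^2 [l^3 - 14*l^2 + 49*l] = 6*l - 28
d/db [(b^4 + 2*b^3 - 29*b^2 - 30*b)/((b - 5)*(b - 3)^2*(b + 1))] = 6*(-2*b - 3)/(b^3 - 9*b^2 + 27*b - 27)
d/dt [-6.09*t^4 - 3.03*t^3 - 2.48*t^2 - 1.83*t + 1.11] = -24.36*t^3 - 9.09*t^2 - 4.96*t - 1.83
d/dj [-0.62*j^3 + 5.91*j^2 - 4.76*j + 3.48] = -1.86*j^2 + 11.82*j - 4.76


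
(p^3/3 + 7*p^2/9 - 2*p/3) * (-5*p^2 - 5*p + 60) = -5*p^5/3 - 50*p^4/9 + 175*p^3/9 + 50*p^2 - 40*p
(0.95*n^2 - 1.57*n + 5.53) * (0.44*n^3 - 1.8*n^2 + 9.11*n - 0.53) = 0.418*n^5 - 2.4008*n^4 + 13.9137*n^3 - 24.7602*n^2 + 51.2104*n - 2.9309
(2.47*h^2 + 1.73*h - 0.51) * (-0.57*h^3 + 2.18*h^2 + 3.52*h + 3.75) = -1.4079*h^5 + 4.3985*h^4 + 12.7565*h^3 + 14.2403*h^2 + 4.6923*h - 1.9125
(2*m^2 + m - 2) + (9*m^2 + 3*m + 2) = 11*m^2 + 4*m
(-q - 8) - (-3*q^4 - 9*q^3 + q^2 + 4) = 3*q^4 + 9*q^3 - q^2 - q - 12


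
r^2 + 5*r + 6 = (r + 2)*(r + 3)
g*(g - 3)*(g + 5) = g^3 + 2*g^2 - 15*g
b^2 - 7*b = b*(b - 7)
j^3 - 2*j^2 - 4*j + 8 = (j - 2)^2*(j + 2)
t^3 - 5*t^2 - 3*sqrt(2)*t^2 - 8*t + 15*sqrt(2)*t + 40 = (t - 5)*(t - 4*sqrt(2))*(t + sqrt(2))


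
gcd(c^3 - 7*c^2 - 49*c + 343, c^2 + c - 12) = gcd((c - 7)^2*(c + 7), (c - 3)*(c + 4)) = 1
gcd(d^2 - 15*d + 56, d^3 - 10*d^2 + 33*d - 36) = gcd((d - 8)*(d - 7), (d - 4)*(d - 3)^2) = 1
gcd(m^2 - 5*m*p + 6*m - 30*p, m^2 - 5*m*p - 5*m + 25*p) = -m + 5*p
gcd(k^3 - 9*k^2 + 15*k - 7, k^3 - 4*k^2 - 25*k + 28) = k^2 - 8*k + 7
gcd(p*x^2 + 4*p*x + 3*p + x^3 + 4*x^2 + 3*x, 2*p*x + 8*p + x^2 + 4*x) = 1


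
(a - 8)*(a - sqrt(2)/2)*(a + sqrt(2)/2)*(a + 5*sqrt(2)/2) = a^4 - 8*a^3 + 5*sqrt(2)*a^3/2 - 20*sqrt(2)*a^2 - a^2/2 - 5*sqrt(2)*a/4 + 4*a + 10*sqrt(2)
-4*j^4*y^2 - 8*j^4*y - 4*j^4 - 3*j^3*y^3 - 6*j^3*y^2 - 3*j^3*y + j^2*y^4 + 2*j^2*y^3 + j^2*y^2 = (-4*j + y)*(j + y)*(j*y + j)^2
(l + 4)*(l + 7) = l^2 + 11*l + 28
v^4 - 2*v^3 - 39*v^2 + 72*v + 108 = (v - 6)*(v - 3)*(v + 1)*(v + 6)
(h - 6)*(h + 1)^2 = h^3 - 4*h^2 - 11*h - 6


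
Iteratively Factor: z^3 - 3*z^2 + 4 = (z + 1)*(z^2 - 4*z + 4) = (z - 2)*(z + 1)*(z - 2)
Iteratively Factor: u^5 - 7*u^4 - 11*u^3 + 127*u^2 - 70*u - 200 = (u + 1)*(u^4 - 8*u^3 - 3*u^2 + 130*u - 200) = (u - 5)*(u + 1)*(u^3 - 3*u^2 - 18*u + 40) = (u - 5)*(u + 1)*(u + 4)*(u^2 - 7*u + 10) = (u - 5)^2*(u + 1)*(u + 4)*(u - 2)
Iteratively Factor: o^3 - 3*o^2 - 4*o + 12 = (o + 2)*(o^2 - 5*o + 6) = (o - 2)*(o + 2)*(o - 3)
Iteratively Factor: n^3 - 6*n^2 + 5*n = (n)*(n^2 - 6*n + 5) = n*(n - 1)*(n - 5)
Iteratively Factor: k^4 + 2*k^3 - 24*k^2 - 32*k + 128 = (k - 2)*(k^3 + 4*k^2 - 16*k - 64) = (k - 2)*(k + 4)*(k^2 - 16) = (k - 4)*(k - 2)*(k + 4)*(k + 4)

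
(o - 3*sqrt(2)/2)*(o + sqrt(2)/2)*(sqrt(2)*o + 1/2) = sqrt(2)*o^3 - 3*o^2/2 - 2*sqrt(2)*o - 3/4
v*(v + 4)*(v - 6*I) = v^3 + 4*v^2 - 6*I*v^2 - 24*I*v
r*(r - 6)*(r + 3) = r^3 - 3*r^2 - 18*r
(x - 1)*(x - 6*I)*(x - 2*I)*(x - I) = x^4 - x^3 - 9*I*x^3 - 20*x^2 + 9*I*x^2 + 20*x + 12*I*x - 12*I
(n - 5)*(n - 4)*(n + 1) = n^3 - 8*n^2 + 11*n + 20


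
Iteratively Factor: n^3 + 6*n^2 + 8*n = (n)*(n^2 + 6*n + 8) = n*(n + 2)*(n + 4)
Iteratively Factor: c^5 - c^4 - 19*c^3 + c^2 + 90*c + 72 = (c - 3)*(c^4 + 2*c^3 - 13*c^2 - 38*c - 24) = (c - 3)*(c + 3)*(c^3 - c^2 - 10*c - 8) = (c - 3)*(c + 1)*(c + 3)*(c^2 - 2*c - 8) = (c - 3)*(c + 1)*(c + 2)*(c + 3)*(c - 4)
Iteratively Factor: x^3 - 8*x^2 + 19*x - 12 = (x - 4)*(x^2 - 4*x + 3) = (x - 4)*(x - 3)*(x - 1)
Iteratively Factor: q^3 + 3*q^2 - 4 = (q + 2)*(q^2 + q - 2) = (q + 2)^2*(q - 1)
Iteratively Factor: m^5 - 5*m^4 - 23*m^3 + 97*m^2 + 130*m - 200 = (m - 1)*(m^4 - 4*m^3 - 27*m^2 + 70*m + 200) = (m - 1)*(m + 2)*(m^3 - 6*m^2 - 15*m + 100) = (m - 5)*(m - 1)*(m + 2)*(m^2 - m - 20) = (m - 5)*(m - 1)*(m + 2)*(m + 4)*(m - 5)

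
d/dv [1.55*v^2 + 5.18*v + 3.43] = 3.1*v + 5.18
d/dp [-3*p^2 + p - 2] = 1 - 6*p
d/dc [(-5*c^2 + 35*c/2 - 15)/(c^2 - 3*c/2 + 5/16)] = 40*(-64*c^2 + 172*c - 109)/(256*c^4 - 768*c^3 + 736*c^2 - 240*c + 25)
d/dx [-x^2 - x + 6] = -2*x - 1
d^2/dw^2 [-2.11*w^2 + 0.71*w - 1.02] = -4.22000000000000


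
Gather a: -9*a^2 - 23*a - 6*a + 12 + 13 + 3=-9*a^2 - 29*a + 28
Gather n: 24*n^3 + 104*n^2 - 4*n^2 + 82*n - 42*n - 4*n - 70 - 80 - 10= 24*n^3 + 100*n^2 + 36*n - 160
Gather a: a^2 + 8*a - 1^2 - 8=a^2 + 8*a - 9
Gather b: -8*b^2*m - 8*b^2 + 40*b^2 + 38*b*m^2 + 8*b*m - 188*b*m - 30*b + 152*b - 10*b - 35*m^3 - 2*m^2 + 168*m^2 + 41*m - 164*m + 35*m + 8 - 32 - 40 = b^2*(32 - 8*m) + b*(38*m^2 - 180*m + 112) - 35*m^3 + 166*m^2 - 88*m - 64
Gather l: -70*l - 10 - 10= -70*l - 20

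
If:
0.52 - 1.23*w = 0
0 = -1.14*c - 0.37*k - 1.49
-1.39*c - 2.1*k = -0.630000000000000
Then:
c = -1.79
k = 1.48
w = 0.42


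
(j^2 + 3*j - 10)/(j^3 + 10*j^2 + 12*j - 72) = (j + 5)/(j^2 + 12*j + 36)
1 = 1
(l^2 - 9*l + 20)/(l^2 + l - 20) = (l - 5)/(l + 5)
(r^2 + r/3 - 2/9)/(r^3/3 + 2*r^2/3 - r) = (3*r^2 + r - 2/3)/(r*(r^2 + 2*r - 3))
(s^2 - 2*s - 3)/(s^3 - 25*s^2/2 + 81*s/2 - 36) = 2*(s + 1)/(2*s^2 - 19*s + 24)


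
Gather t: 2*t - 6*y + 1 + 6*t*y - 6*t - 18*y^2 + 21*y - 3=t*(6*y - 4) - 18*y^2 + 15*y - 2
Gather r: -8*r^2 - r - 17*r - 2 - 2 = -8*r^2 - 18*r - 4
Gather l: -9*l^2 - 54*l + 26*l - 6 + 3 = -9*l^2 - 28*l - 3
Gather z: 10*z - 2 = 10*z - 2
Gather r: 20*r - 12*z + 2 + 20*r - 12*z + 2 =40*r - 24*z + 4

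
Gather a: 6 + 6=12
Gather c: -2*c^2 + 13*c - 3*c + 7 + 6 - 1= -2*c^2 + 10*c + 12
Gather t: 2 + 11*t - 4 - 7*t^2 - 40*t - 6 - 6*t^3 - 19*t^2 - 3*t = -6*t^3 - 26*t^2 - 32*t - 8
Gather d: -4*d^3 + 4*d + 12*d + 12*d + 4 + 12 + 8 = -4*d^3 + 28*d + 24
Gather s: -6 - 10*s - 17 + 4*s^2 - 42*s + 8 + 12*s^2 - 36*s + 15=16*s^2 - 88*s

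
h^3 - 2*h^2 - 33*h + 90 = (h - 5)*(h - 3)*(h + 6)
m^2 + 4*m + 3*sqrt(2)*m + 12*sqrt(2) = (m + 4)*(m + 3*sqrt(2))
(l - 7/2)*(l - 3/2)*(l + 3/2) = l^3 - 7*l^2/2 - 9*l/4 + 63/8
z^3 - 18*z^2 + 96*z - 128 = (z - 8)^2*(z - 2)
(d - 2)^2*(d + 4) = d^3 - 12*d + 16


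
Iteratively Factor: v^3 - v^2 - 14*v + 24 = (v + 4)*(v^2 - 5*v + 6) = (v - 3)*(v + 4)*(v - 2)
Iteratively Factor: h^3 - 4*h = (h - 2)*(h^2 + 2*h) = (h - 2)*(h + 2)*(h)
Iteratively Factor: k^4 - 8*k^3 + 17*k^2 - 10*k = (k - 2)*(k^3 - 6*k^2 + 5*k) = k*(k - 2)*(k^2 - 6*k + 5) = k*(k - 5)*(k - 2)*(k - 1)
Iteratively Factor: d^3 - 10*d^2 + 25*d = (d - 5)*(d^2 - 5*d) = (d - 5)^2*(d)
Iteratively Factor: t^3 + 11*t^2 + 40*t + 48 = (t + 3)*(t^2 + 8*t + 16) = (t + 3)*(t + 4)*(t + 4)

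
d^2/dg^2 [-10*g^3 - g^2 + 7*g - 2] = -60*g - 2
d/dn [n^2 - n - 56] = 2*n - 1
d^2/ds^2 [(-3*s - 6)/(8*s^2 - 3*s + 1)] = 6*(-(s + 2)*(16*s - 3)^2 + (24*s + 13)*(8*s^2 - 3*s + 1))/(8*s^2 - 3*s + 1)^3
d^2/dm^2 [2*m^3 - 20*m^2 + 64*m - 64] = 12*m - 40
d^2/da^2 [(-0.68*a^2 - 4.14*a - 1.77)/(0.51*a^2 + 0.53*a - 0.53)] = (-1.78602*a^3 - 3.865086*a^2 - 9.584838*a - 4.659124)/(0.132651*a^6 + 0.413559*a^5 + 0.0162180000000001*a^4 - 0.710677*a^3 - 0.016854*a^2 + 0.446631*a - 0.148877)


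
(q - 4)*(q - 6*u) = q^2 - 6*q*u - 4*q + 24*u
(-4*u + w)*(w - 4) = -4*u*w + 16*u + w^2 - 4*w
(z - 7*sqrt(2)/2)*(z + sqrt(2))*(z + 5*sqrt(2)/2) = z^3 - 39*z/2 - 35*sqrt(2)/2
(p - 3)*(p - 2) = p^2 - 5*p + 6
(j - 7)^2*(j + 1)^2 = j^4 - 12*j^3 + 22*j^2 + 84*j + 49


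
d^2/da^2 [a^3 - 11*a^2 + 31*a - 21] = 6*a - 22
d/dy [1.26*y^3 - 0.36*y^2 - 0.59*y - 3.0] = 3.78*y^2 - 0.72*y - 0.59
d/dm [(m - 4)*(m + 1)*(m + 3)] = 3*m^2 - 13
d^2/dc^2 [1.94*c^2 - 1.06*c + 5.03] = 3.88000000000000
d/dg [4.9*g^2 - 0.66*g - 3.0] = 9.8*g - 0.66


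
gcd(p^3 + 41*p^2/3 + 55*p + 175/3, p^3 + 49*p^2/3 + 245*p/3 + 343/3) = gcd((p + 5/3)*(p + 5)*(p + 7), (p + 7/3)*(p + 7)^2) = p + 7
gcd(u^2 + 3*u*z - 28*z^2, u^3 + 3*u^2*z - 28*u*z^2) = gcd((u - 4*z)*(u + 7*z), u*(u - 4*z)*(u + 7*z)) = -u^2 - 3*u*z + 28*z^2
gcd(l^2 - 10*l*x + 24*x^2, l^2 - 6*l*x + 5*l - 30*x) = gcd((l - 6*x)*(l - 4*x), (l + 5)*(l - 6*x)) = -l + 6*x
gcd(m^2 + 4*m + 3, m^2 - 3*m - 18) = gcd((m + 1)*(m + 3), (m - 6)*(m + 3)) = m + 3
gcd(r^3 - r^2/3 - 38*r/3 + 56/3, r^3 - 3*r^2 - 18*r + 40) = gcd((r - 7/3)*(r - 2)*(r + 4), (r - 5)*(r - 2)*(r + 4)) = r^2 + 2*r - 8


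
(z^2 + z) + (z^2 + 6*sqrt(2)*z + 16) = 2*z^2 + z + 6*sqrt(2)*z + 16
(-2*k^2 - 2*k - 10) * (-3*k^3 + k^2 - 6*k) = 6*k^5 + 4*k^4 + 40*k^3 + 2*k^2 + 60*k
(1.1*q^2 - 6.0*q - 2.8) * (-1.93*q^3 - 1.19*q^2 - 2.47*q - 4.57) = -2.123*q^5 + 10.271*q^4 + 9.827*q^3 + 13.125*q^2 + 34.336*q + 12.796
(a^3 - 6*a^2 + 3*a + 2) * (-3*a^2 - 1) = -3*a^5 + 18*a^4 - 10*a^3 - 3*a - 2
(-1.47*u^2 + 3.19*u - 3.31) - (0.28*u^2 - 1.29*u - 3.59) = -1.75*u^2 + 4.48*u + 0.28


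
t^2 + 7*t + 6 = (t + 1)*(t + 6)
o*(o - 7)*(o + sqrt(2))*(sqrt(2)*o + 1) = sqrt(2)*o^4 - 7*sqrt(2)*o^3 + 3*o^3 - 21*o^2 + sqrt(2)*o^2 - 7*sqrt(2)*o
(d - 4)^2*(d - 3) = d^3 - 11*d^2 + 40*d - 48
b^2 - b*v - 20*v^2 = (b - 5*v)*(b + 4*v)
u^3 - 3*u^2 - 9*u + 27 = (u - 3)^2*(u + 3)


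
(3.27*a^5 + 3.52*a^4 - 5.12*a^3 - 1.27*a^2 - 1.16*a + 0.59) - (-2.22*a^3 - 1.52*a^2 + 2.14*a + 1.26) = 3.27*a^5 + 3.52*a^4 - 2.9*a^3 + 0.25*a^2 - 3.3*a - 0.67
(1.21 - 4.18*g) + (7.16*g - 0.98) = 2.98*g + 0.23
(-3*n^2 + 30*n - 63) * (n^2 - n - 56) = -3*n^4 + 33*n^3 + 75*n^2 - 1617*n + 3528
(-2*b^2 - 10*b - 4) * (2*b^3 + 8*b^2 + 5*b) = -4*b^5 - 36*b^4 - 98*b^3 - 82*b^2 - 20*b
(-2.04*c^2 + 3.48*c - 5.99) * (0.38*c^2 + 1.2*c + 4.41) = -0.7752*c^4 - 1.1256*c^3 - 7.0966*c^2 + 8.1588*c - 26.4159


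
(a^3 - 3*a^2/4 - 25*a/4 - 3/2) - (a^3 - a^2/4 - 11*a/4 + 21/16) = -a^2/2 - 7*a/2 - 45/16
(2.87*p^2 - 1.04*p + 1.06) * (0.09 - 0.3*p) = -0.861*p^3 + 0.5703*p^2 - 0.4116*p + 0.0954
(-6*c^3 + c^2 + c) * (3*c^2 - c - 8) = -18*c^5 + 9*c^4 + 50*c^3 - 9*c^2 - 8*c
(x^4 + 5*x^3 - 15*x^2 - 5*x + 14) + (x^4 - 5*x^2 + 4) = 2*x^4 + 5*x^3 - 20*x^2 - 5*x + 18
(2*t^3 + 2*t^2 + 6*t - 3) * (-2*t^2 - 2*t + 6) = -4*t^5 - 8*t^4 - 4*t^3 + 6*t^2 + 42*t - 18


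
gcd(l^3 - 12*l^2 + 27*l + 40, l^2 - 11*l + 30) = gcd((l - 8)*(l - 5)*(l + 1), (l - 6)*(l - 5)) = l - 5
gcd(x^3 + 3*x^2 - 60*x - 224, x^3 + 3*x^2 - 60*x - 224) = x^3 + 3*x^2 - 60*x - 224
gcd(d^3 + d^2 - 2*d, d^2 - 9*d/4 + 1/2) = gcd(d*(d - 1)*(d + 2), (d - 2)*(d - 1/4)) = 1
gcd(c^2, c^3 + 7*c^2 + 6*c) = c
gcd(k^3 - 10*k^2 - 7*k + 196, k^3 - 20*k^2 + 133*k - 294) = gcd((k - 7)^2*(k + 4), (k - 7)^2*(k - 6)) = k^2 - 14*k + 49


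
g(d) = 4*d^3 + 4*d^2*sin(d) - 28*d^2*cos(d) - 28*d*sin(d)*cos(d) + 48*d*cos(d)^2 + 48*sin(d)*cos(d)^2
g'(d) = 28*d^2*sin(d) + 4*d^2*cos(d) + 12*d^2 + 28*d*sin(d)^2 - 96*d*sin(d)*cos(d) + 8*d*sin(d) - 28*d*cos(d)^2 - 56*d*cos(d) - 96*sin(d)^2*cos(d) - 28*sin(d)*cos(d) + 48*cos(d)^3 + 48*cos(d)^2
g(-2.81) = -0.32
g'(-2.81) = -0.18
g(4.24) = 455.09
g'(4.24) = -254.06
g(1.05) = 3.19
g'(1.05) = -38.66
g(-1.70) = -16.75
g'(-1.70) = -61.72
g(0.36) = 23.60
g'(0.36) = 27.50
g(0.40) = 24.51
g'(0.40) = 18.07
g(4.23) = 457.63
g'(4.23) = -252.85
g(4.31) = 437.04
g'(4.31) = -261.19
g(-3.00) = 0.36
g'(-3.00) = -6.79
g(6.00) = 154.13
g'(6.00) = 52.41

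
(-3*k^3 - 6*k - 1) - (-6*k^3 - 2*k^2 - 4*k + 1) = 3*k^3 + 2*k^2 - 2*k - 2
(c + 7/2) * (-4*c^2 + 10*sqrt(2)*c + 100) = -4*c^3 - 14*c^2 + 10*sqrt(2)*c^2 + 35*sqrt(2)*c + 100*c + 350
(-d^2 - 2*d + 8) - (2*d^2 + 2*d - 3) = -3*d^2 - 4*d + 11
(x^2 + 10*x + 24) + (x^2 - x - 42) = 2*x^2 + 9*x - 18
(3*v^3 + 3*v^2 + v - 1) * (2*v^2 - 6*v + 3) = 6*v^5 - 12*v^4 - 7*v^3 + v^2 + 9*v - 3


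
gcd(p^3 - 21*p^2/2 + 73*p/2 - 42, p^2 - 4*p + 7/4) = p - 7/2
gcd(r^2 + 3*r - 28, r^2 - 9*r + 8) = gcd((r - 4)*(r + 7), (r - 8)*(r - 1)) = 1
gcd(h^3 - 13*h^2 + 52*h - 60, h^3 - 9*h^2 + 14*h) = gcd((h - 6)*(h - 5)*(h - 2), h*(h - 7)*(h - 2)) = h - 2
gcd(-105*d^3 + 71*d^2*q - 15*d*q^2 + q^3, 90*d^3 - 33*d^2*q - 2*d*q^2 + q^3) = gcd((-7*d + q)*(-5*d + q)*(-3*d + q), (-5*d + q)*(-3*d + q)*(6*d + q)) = 15*d^2 - 8*d*q + q^2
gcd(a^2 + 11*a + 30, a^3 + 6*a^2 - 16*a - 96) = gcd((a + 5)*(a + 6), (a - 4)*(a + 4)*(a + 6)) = a + 6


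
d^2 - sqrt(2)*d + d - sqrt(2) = (d + 1)*(d - sqrt(2))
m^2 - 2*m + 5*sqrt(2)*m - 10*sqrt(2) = (m - 2)*(m + 5*sqrt(2))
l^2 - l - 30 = (l - 6)*(l + 5)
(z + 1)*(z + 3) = z^2 + 4*z + 3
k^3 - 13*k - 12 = (k - 4)*(k + 1)*(k + 3)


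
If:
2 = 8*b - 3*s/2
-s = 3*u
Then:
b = 1/4 - 9*u/16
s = -3*u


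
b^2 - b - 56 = (b - 8)*(b + 7)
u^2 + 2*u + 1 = (u + 1)^2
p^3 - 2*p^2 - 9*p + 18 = (p - 3)*(p - 2)*(p + 3)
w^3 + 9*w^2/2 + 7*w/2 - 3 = (w - 1/2)*(w + 2)*(w + 3)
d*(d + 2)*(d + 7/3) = d^3 + 13*d^2/3 + 14*d/3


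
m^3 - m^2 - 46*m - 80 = (m - 8)*(m + 2)*(m + 5)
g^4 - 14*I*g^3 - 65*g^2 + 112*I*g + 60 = (g - 6*I)*(g - 5*I)*(g - 2*I)*(g - I)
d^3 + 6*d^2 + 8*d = d*(d + 2)*(d + 4)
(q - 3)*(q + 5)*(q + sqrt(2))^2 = q^4 + 2*q^3 + 2*sqrt(2)*q^3 - 13*q^2 + 4*sqrt(2)*q^2 - 30*sqrt(2)*q + 4*q - 30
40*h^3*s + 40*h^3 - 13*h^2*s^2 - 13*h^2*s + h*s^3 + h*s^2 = (-8*h + s)*(-5*h + s)*(h*s + h)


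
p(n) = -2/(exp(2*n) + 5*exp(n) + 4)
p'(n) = -2*(-2*exp(2*n) - 5*exp(n))/(exp(2*n) + 5*exp(n) + 4)^2 = (4*exp(n) + 10)*exp(n)/(exp(2*n) + 5*exp(n) + 4)^2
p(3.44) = -0.00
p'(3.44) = 0.00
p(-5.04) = -0.50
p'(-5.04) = 0.00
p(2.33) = -0.01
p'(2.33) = 0.02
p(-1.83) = -0.41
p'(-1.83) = 0.07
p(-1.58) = -0.39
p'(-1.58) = 0.09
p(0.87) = -0.09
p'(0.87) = 0.10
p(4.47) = -0.00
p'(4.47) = 0.00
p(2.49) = -0.01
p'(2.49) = 0.02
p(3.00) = 0.00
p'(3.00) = 0.01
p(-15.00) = -0.50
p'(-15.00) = 0.00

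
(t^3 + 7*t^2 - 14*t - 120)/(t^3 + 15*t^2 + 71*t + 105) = (t^2 + 2*t - 24)/(t^2 + 10*t + 21)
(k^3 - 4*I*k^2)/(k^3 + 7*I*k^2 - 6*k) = k*(k - 4*I)/(k^2 + 7*I*k - 6)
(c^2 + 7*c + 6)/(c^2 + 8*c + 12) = (c + 1)/(c + 2)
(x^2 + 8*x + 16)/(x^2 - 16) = (x + 4)/(x - 4)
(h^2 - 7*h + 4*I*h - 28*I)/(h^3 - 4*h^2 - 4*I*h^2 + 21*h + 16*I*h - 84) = (h^2 + h*(-7 + 4*I) - 28*I)/(h^3 - 4*h^2*(1 + I) + h*(21 + 16*I) - 84)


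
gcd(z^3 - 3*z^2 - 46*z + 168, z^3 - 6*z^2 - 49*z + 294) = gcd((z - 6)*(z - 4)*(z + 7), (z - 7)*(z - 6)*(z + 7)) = z^2 + z - 42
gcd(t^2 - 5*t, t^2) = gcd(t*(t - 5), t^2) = t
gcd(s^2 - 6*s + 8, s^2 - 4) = s - 2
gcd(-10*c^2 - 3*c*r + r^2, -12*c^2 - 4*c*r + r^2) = 2*c + r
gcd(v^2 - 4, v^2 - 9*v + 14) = v - 2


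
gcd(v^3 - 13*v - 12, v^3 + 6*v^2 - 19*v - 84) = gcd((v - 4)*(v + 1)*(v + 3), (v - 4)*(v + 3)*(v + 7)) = v^2 - v - 12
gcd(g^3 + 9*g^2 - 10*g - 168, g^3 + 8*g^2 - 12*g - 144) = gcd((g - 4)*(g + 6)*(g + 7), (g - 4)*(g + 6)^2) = g^2 + 2*g - 24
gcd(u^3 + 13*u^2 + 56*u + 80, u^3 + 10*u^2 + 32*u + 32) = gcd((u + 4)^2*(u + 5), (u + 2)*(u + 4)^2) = u^2 + 8*u + 16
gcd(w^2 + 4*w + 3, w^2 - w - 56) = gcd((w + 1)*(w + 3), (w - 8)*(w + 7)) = 1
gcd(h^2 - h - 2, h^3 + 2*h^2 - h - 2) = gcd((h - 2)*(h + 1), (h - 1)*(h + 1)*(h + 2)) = h + 1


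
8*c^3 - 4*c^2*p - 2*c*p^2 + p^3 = (-2*c + p)^2*(2*c + p)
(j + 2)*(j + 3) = j^2 + 5*j + 6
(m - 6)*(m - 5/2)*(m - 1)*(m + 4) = m^4 - 11*m^3/2 - 29*m^2/2 + 79*m - 60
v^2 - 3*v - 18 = (v - 6)*(v + 3)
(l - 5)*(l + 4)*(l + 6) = l^3 + 5*l^2 - 26*l - 120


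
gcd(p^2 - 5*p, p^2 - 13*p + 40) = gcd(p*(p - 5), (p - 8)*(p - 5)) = p - 5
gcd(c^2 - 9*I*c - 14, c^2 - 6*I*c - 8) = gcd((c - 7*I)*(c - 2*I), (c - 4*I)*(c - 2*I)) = c - 2*I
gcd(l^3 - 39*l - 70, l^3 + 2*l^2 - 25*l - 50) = l^2 + 7*l + 10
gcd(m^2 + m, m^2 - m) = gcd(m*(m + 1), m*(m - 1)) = m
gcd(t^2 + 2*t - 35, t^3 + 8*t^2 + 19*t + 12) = 1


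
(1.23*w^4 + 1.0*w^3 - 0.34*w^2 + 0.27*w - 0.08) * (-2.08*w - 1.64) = -2.5584*w^5 - 4.0972*w^4 - 0.9328*w^3 - 0.00400000000000011*w^2 - 0.2764*w + 0.1312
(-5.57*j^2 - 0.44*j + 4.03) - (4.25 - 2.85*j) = -5.57*j^2 + 2.41*j - 0.22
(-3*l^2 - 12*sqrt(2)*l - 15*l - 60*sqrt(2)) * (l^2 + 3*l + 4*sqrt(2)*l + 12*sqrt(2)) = -3*l^4 - 24*sqrt(2)*l^3 - 24*l^3 - 192*sqrt(2)*l^2 - 141*l^2 - 768*l - 360*sqrt(2)*l - 1440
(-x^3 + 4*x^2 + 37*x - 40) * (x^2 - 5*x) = -x^5 + 9*x^4 + 17*x^3 - 225*x^2 + 200*x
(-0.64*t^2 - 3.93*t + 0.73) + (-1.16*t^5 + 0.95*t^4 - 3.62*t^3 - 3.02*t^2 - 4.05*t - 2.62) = -1.16*t^5 + 0.95*t^4 - 3.62*t^3 - 3.66*t^2 - 7.98*t - 1.89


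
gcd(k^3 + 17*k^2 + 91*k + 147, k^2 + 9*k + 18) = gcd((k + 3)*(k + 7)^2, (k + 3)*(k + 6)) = k + 3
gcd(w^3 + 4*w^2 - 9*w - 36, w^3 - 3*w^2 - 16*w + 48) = w^2 + w - 12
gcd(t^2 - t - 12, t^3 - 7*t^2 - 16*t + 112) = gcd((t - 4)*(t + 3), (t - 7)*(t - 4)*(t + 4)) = t - 4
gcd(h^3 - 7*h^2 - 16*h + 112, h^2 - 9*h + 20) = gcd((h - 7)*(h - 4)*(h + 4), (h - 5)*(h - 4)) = h - 4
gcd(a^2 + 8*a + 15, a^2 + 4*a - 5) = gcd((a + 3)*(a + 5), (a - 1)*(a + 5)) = a + 5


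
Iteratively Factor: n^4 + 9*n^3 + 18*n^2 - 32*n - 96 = (n - 2)*(n^3 + 11*n^2 + 40*n + 48) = (n - 2)*(n + 4)*(n^2 + 7*n + 12) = (n - 2)*(n + 4)^2*(n + 3)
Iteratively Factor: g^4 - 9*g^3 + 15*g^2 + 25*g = (g - 5)*(g^3 - 4*g^2 - 5*g) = (g - 5)*(g + 1)*(g^2 - 5*g) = (g - 5)^2*(g + 1)*(g)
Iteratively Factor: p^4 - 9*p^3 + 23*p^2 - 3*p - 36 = (p - 3)*(p^3 - 6*p^2 + 5*p + 12) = (p - 4)*(p - 3)*(p^2 - 2*p - 3) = (p - 4)*(p - 3)^2*(p + 1)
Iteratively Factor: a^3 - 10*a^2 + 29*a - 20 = (a - 1)*(a^2 - 9*a + 20) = (a - 4)*(a - 1)*(a - 5)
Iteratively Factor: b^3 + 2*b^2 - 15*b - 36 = (b + 3)*(b^2 - b - 12) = (b - 4)*(b + 3)*(b + 3)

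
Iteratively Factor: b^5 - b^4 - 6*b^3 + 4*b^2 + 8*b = (b + 1)*(b^4 - 2*b^3 - 4*b^2 + 8*b) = b*(b + 1)*(b^3 - 2*b^2 - 4*b + 8) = b*(b - 2)*(b + 1)*(b^2 - 4) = b*(b - 2)*(b + 1)*(b + 2)*(b - 2)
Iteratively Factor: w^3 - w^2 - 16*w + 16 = (w - 4)*(w^2 + 3*w - 4) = (w - 4)*(w + 4)*(w - 1)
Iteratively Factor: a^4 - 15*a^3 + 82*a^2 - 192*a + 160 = (a - 4)*(a^3 - 11*a^2 + 38*a - 40) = (a - 4)*(a - 2)*(a^2 - 9*a + 20) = (a - 5)*(a - 4)*(a - 2)*(a - 4)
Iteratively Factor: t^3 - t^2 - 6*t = (t)*(t^2 - t - 6) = t*(t + 2)*(t - 3)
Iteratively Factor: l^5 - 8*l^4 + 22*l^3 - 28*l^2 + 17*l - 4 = (l - 1)*(l^4 - 7*l^3 + 15*l^2 - 13*l + 4) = (l - 4)*(l - 1)*(l^3 - 3*l^2 + 3*l - 1) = (l - 4)*(l - 1)^2*(l^2 - 2*l + 1) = (l - 4)*(l - 1)^3*(l - 1)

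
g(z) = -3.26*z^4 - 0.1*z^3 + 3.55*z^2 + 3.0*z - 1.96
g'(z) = -13.04*z^3 - 0.3*z^2 + 7.1*z + 3.0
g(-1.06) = -5.15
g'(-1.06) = 10.67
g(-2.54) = -120.73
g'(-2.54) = 196.72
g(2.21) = -56.84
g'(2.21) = -123.53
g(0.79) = 1.31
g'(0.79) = 1.99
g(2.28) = -65.95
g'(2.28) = -136.93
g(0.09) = -1.66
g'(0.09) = 3.63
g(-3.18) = -305.75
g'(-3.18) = 396.72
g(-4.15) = -913.09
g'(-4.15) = 900.38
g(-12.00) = -66953.32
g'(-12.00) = 22407.72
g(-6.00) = -4095.52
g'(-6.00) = 2766.24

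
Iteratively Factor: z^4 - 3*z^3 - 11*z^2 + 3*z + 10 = (z + 2)*(z^3 - 5*z^2 - z + 5) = (z - 5)*(z + 2)*(z^2 - 1) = (z - 5)*(z + 1)*(z + 2)*(z - 1)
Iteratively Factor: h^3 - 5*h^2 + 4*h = (h)*(h^2 - 5*h + 4) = h*(h - 1)*(h - 4)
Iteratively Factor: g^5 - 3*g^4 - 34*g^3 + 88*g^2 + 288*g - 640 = (g - 2)*(g^4 - g^3 - 36*g^2 + 16*g + 320) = (g - 4)*(g - 2)*(g^3 + 3*g^2 - 24*g - 80) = (g - 4)*(g - 2)*(g + 4)*(g^2 - g - 20) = (g - 4)*(g - 2)*(g + 4)^2*(g - 5)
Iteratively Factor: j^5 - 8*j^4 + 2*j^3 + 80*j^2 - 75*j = (j + 3)*(j^4 - 11*j^3 + 35*j^2 - 25*j) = j*(j + 3)*(j^3 - 11*j^2 + 35*j - 25) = j*(j - 1)*(j + 3)*(j^2 - 10*j + 25) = j*(j - 5)*(j - 1)*(j + 3)*(j - 5)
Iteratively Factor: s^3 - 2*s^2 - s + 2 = (s + 1)*(s^2 - 3*s + 2) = (s - 2)*(s + 1)*(s - 1)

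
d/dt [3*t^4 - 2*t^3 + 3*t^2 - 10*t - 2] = 12*t^3 - 6*t^2 + 6*t - 10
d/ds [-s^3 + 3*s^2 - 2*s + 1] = -3*s^2 + 6*s - 2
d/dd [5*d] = 5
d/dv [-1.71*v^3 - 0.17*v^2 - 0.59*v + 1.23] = -5.13*v^2 - 0.34*v - 0.59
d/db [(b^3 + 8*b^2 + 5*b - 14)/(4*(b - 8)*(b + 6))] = (b^4 - 4*b^3 - 165*b^2 - 740*b - 268)/(4*(b^4 - 4*b^3 - 92*b^2 + 192*b + 2304))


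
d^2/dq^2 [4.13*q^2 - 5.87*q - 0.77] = 8.26000000000000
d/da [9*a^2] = 18*a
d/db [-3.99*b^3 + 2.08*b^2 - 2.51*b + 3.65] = -11.97*b^2 + 4.16*b - 2.51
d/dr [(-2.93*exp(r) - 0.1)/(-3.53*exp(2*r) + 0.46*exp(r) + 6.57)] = (-(2.93*exp(r) + 0.1)*(7.06*exp(r) - 0.46) + 10.3429*exp(2*r) - 1.3478*exp(r) - 19.2501)*exp(r)/(-3.53*exp(2*r) + 0.46*exp(r) + 6.57)^2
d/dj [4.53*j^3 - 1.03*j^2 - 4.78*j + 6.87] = 13.59*j^2 - 2.06*j - 4.78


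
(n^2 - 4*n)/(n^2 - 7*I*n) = (n - 4)/(n - 7*I)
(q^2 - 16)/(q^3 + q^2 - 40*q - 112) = (q - 4)/(q^2 - 3*q - 28)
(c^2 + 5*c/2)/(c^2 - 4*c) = (c + 5/2)/(c - 4)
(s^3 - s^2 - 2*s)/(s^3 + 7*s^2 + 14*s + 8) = s*(s - 2)/(s^2 + 6*s + 8)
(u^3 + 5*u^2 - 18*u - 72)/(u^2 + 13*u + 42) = (u^2 - u - 12)/(u + 7)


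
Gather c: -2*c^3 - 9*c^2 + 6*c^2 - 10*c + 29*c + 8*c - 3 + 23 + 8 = -2*c^3 - 3*c^2 + 27*c + 28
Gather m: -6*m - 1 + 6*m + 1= 0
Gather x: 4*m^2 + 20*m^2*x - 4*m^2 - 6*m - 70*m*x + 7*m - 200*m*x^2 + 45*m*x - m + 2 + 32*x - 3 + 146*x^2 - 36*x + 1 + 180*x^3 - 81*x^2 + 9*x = 180*x^3 + x^2*(65 - 200*m) + x*(20*m^2 - 25*m + 5)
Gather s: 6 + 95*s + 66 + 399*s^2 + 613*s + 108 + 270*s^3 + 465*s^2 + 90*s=270*s^3 + 864*s^2 + 798*s + 180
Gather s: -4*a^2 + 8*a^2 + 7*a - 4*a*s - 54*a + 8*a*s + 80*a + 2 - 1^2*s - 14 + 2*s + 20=4*a^2 + 33*a + s*(4*a + 1) + 8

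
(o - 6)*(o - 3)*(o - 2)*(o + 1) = o^4 - 10*o^3 + 25*o^2 - 36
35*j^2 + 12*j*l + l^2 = (5*j + l)*(7*j + l)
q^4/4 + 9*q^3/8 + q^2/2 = q^2*(q/4 + 1)*(q + 1/2)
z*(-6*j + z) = -6*j*z + z^2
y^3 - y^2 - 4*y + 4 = (y - 2)*(y - 1)*(y + 2)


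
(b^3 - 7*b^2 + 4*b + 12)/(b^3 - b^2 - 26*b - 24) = (b - 2)/(b + 4)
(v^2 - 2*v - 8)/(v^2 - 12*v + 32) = (v + 2)/(v - 8)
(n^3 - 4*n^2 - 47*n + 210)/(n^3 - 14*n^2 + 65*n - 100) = (n^2 + n - 42)/(n^2 - 9*n + 20)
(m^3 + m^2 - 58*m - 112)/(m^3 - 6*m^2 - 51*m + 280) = (m + 2)/(m - 5)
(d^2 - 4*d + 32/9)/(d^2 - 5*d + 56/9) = (3*d - 4)/(3*d - 7)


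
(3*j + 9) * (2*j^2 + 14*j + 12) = 6*j^3 + 60*j^2 + 162*j + 108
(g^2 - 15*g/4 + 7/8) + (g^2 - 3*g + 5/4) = 2*g^2 - 27*g/4 + 17/8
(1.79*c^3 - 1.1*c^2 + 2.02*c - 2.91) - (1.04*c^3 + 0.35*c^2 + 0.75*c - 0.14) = 0.75*c^3 - 1.45*c^2 + 1.27*c - 2.77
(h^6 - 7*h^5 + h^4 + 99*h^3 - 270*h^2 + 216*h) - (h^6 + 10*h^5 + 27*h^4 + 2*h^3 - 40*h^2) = -17*h^5 - 26*h^4 + 97*h^3 - 230*h^2 + 216*h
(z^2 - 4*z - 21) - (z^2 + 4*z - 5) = -8*z - 16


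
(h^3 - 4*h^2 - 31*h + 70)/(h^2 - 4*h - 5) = (-h^3 + 4*h^2 + 31*h - 70)/(-h^2 + 4*h + 5)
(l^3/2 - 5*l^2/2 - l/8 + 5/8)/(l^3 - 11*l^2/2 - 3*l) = (2*l^2 - 11*l + 5)/(4*l*(l - 6))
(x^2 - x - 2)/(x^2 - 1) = (x - 2)/(x - 1)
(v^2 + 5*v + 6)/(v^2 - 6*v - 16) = (v + 3)/(v - 8)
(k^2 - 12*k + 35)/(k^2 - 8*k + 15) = (k - 7)/(k - 3)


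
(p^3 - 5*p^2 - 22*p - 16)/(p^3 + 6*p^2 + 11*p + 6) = (p - 8)/(p + 3)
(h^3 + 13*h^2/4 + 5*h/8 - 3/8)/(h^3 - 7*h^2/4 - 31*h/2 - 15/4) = (8*h^2 + 2*h - 1)/(2*(4*h^2 - 19*h - 5))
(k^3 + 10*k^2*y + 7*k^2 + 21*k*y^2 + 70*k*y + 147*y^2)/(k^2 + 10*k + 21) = (k^2 + 10*k*y + 21*y^2)/(k + 3)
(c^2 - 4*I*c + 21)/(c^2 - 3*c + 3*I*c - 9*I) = (c - 7*I)/(c - 3)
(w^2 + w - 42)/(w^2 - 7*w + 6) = (w + 7)/(w - 1)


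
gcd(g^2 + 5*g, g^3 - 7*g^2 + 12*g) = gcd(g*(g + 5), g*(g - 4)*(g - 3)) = g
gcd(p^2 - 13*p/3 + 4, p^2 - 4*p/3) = p - 4/3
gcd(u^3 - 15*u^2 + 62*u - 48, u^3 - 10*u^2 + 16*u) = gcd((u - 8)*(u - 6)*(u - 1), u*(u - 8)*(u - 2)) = u - 8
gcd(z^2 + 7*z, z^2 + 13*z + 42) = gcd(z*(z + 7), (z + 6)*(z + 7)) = z + 7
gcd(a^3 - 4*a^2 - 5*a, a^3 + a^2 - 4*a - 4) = a + 1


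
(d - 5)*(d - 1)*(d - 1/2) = d^3 - 13*d^2/2 + 8*d - 5/2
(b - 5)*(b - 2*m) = b^2 - 2*b*m - 5*b + 10*m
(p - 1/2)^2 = p^2 - p + 1/4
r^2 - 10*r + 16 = (r - 8)*(r - 2)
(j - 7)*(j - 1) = j^2 - 8*j + 7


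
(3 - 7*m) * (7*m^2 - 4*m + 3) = -49*m^3 + 49*m^2 - 33*m + 9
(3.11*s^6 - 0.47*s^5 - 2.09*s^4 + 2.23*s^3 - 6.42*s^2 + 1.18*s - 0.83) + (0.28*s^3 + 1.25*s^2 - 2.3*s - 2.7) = 3.11*s^6 - 0.47*s^5 - 2.09*s^4 + 2.51*s^3 - 5.17*s^2 - 1.12*s - 3.53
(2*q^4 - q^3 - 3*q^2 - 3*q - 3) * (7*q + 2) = 14*q^5 - 3*q^4 - 23*q^3 - 27*q^2 - 27*q - 6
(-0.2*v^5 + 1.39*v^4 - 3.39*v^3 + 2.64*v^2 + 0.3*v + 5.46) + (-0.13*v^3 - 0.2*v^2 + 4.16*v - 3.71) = -0.2*v^5 + 1.39*v^4 - 3.52*v^3 + 2.44*v^2 + 4.46*v + 1.75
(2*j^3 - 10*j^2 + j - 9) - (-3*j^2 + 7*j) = 2*j^3 - 7*j^2 - 6*j - 9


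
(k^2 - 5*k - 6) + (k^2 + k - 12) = 2*k^2 - 4*k - 18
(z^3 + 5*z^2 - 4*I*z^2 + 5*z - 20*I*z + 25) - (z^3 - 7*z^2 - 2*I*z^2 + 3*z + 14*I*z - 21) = 12*z^2 - 2*I*z^2 + 2*z - 34*I*z + 46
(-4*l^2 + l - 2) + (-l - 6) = -4*l^2 - 8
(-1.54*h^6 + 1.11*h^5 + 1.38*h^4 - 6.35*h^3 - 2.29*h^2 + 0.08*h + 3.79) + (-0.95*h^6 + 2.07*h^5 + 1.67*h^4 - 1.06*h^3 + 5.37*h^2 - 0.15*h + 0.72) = -2.49*h^6 + 3.18*h^5 + 3.05*h^4 - 7.41*h^3 + 3.08*h^2 - 0.07*h + 4.51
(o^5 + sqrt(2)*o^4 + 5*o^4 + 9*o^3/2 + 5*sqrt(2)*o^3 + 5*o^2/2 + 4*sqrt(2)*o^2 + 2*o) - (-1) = o^5 + sqrt(2)*o^4 + 5*o^4 + 9*o^3/2 + 5*sqrt(2)*o^3 + 5*o^2/2 + 4*sqrt(2)*o^2 + 2*o + 1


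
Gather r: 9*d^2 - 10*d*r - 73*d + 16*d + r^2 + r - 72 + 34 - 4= 9*d^2 - 57*d + r^2 + r*(1 - 10*d) - 42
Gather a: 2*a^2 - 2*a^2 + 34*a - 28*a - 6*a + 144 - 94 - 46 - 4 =0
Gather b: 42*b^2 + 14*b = 42*b^2 + 14*b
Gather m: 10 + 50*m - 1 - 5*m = 45*m + 9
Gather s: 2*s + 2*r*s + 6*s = s*(2*r + 8)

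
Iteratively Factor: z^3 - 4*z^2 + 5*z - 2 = (z - 1)*(z^2 - 3*z + 2) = (z - 1)^2*(z - 2)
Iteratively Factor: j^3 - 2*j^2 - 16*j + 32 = (j + 4)*(j^2 - 6*j + 8) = (j - 4)*(j + 4)*(j - 2)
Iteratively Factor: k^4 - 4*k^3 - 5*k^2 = (k + 1)*(k^3 - 5*k^2) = k*(k + 1)*(k^2 - 5*k) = k^2*(k + 1)*(k - 5)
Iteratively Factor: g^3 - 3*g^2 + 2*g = (g - 2)*(g^2 - g) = g*(g - 2)*(g - 1)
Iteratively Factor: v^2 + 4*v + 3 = (v + 3)*(v + 1)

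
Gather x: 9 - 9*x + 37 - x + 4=50 - 10*x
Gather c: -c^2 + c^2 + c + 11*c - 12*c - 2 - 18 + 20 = 0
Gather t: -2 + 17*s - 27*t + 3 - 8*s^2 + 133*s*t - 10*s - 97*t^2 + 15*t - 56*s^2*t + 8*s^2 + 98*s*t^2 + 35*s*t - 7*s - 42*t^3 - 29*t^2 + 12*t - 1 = -42*t^3 + t^2*(98*s - 126) + t*(-56*s^2 + 168*s)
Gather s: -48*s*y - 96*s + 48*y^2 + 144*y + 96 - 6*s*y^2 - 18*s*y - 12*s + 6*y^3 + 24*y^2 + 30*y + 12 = s*(-6*y^2 - 66*y - 108) + 6*y^3 + 72*y^2 + 174*y + 108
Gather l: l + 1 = l + 1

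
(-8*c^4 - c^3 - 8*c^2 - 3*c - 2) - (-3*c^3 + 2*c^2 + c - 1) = -8*c^4 + 2*c^3 - 10*c^2 - 4*c - 1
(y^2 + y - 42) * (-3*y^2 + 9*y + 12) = -3*y^4 + 6*y^3 + 147*y^2 - 366*y - 504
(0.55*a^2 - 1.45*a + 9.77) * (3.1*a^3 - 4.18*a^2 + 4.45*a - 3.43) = 1.705*a^5 - 6.794*a^4 + 38.7955*a^3 - 49.1776*a^2 + 48.45*a - 33.5111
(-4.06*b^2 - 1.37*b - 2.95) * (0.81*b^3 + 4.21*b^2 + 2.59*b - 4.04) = -3.2886*b^5 - 18.2023*b^4 - 18.6726*b^3 + 0.4346*b^2 - 2.1057*b + 11.918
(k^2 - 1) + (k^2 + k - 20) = 2*k^2 + k - 21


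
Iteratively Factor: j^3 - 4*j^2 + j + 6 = (j - 2)*(j^2 - 2*j - 3) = (j - 3)*(j - 2)*(j + 1)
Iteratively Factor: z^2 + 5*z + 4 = (z + 1)*(z + 4)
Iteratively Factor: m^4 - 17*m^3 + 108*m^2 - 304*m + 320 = (m - 5)*(m^3 - 12*m^2 + 48*m - 64) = (m - 5)*(m - 4)*(m^2 - 8*m + 16) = (m - 5)*(m - 4)^2*(m - 4)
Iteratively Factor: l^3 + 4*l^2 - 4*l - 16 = (l + 2)*(l^2 + 2*l - 8) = (l - 2)*(l + 2)*(l + 4)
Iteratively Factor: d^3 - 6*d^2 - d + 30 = (d - 5)*(d^2 - d - 6) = (d - 5)*(d - 3)*(d + 2)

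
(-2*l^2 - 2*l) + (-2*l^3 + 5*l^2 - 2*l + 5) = -2*l^3 + 3*l^2 - 4*l + 5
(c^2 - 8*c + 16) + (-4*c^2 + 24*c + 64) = -3*c^2 + 16*c + 80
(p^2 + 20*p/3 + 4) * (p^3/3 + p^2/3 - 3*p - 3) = p^5/3 + 23*p^4/9 + 5*p^3/9 - 65*p^2/3 - 32*p - 12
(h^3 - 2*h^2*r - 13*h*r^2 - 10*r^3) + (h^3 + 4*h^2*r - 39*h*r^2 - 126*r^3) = 2*h^3 + 2*h^2*r - 52*h*r^2 - 136*r^3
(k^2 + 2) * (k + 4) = k^3 + 4*k^2 + 2*k + 8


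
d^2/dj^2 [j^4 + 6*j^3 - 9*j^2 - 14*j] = 12*j^2 + 36*j - 18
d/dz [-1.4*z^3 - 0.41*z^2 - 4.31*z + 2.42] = -4.2*z^2 - 0.82*z - 4.31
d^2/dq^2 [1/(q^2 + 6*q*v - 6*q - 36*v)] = 2*(-q^2 - 6*q*v + 6*q + 36*v + 4*(q + 3*v - 3)^2)/(q^2 + 6*q*v - 6*q - 36*v)^3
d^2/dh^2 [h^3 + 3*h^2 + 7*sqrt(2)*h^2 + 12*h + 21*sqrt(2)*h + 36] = 6*h + 6 + 14*sqrt(2)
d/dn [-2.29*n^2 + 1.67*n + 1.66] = 1.67 - 4.58*n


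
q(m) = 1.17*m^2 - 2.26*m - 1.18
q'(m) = 2.34*m - 2.26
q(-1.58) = 5.31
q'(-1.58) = -5.96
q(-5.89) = 52.72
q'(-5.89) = -16.04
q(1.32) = -2.12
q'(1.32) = 0.83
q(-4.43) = 31.79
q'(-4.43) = -12.63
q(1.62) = -1.77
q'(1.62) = 1.53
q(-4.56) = 33.45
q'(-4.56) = -12.93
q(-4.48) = 32.43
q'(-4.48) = -12.74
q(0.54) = -2.06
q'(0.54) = -1.00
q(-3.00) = 16.13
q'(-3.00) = -9.28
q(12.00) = 140.18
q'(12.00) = 25.82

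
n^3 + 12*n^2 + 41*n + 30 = (n + 1)*(n + 5)*(n + 6)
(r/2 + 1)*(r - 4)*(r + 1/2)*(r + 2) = r^4/2 + r^3/4 - 6*r^2 - 11*r - 4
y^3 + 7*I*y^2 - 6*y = y*(y + I)*(y + 6*I)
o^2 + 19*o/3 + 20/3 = (o + 4/3)*(o + 5)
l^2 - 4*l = l*(l - 4)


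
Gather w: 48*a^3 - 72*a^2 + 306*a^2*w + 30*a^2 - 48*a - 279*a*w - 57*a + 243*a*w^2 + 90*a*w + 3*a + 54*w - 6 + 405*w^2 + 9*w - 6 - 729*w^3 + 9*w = 48*a^3 - 42*a^2 - 102*a - 729*w^3 + w^2*(243*a + 405) + w*(306*a^2 - 189*a + 72) - 12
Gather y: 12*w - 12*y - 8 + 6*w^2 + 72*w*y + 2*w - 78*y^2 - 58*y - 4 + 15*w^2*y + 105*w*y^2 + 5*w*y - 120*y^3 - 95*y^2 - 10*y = 6*w^2 + 14*w - 120*y^3 + y^2*(105*w - 173) + y*(15*w^2 + 77*w - 80) - 12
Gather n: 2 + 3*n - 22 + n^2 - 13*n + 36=n^2 - 10*n + 16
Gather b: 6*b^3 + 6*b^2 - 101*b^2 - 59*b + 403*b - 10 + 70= 6*b^3 - 95*b^2 + 344*b + 60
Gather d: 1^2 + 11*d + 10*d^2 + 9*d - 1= 10*d^2 + 20*d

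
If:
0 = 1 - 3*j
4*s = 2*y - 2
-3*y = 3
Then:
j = 1/3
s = -1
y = -1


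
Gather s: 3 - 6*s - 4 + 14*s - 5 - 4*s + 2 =4*s - 4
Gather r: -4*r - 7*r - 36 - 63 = -11*r - 99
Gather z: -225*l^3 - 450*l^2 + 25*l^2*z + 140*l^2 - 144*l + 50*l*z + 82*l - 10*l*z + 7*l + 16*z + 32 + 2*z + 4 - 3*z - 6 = -225*l^3 - 310*l^2 - 55*l + z*(25*l^2 + 40*l + 15) + 30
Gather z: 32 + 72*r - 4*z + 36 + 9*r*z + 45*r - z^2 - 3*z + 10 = 117*r - z^2 + z*(9*r - 7) + 78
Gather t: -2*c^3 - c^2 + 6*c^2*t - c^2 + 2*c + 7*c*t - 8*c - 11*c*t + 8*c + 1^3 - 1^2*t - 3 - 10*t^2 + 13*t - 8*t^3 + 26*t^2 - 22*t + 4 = -2*c^3 - 2*c^2 + 2*c - 8*t^3 + 16*t^2 + t*(6*c^2 - 4*c - 10) + 2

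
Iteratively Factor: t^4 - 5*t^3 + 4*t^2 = (t)*(t^3 - 5*t^2 + 4*t) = t*(t - 1)*(t^2 - 4*t) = t^2*(t - 1)*(t - 4)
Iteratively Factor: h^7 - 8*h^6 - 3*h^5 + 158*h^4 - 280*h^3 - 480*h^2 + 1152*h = (h + 2)*(h^6 - 10*h^5 + 17*h^4 + 124*h^3 - 528*h^2 + 576*h) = (h - 3)*(h + 2)*(h^5 - 7*h^4 - 4*h^3 + 112*h^2 - 192*h) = h*(h - 3)*(h + 2)*(h^4 - 7*h^3 - 4*h^2 + 112*h - 192) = h*(h - 3)*(h + 2)*(h + 4)*(h^3 - 11*h^2 + 40*h - 48) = h*(h - 4)*(h - 3)*(h + 2)*(h + 4)*(h^2 - 7*h + 12) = h*(h - 4)^2*(h - 3)*(h + 2)*(h + 4)*(h - 3)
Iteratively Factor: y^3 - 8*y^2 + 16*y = (y - 4)*(y^2 - 4*y) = (y - 4)^2*(y)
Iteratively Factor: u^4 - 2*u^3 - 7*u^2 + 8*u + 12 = (u - 3)*(u^3 + u^2 - 4*u - 4) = (u - 3)*(u + 2)*(u^2 - u - 2) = (u - 3)*(u - 2)*(u + 2)*(u + 1)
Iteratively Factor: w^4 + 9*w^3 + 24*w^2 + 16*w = (w + 4)*(w^3 + 5*w^2 + 4*w) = (w + 4)^2*(w^2 + w) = w*(w + 4)^2*(w + 1)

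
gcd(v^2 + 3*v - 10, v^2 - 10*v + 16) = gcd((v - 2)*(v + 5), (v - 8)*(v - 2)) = v - 2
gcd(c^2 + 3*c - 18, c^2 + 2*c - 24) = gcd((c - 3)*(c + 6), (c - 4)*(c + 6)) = c + 6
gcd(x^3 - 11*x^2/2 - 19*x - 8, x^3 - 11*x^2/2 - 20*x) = x - 8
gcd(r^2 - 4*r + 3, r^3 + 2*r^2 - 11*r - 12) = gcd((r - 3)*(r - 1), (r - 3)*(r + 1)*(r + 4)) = r - 3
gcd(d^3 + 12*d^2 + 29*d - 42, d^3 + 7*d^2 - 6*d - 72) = d + 6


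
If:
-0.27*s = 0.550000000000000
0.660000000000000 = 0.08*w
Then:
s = -2.04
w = 8.25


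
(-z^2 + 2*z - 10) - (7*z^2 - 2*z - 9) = -8*z^2 + 4*z - 1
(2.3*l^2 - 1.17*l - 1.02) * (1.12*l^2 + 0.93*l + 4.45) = 2.576*l^4 + 0.8286*l^3 + 8.0045*l^2 - 6.1551*l - 4.539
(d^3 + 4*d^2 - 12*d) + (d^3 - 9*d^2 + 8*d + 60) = 2*d^3 - 5*d^2 - 4*d + 60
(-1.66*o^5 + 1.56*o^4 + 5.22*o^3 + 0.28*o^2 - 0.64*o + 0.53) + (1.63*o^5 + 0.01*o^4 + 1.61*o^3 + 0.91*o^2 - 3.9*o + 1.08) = -0.03*o^5 + 1.57*o^4 + 6.83*o^3 + 1.19*o^2 - 4.54*o + 1.61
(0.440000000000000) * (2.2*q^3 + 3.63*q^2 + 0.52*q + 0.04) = 0.968*q^3 + 1.5972*q^2 + 0.2288*q + 0.0176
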